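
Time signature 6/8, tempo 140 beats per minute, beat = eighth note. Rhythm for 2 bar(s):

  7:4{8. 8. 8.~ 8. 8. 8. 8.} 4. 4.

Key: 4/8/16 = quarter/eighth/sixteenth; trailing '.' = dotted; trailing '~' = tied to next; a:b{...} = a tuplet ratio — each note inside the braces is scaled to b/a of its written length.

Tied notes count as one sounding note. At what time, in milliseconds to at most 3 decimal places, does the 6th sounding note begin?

note 6 onset = 36/7b = 2204.082ms

1. 0.0ms @ 0 + 367.347ms (6/7)
2. 367.347ms @ 6/7 + 367.347ms (6/7)
3. 734.694ms @ 12/7 + 734.694ms (12/7)
4. 1469.388ms @ 24/7 + 367.347ms (6/7)
5. 1836.735ms @ 30/7 + 367.347ms (6/7)
6. 2204.082ms @ 36/7 + 367.347ms (6/7)
7. 2571.429ms @ 6 + 1285.714ms (3)
8. 3857.143ms @ 9 + 1285.714ms (3)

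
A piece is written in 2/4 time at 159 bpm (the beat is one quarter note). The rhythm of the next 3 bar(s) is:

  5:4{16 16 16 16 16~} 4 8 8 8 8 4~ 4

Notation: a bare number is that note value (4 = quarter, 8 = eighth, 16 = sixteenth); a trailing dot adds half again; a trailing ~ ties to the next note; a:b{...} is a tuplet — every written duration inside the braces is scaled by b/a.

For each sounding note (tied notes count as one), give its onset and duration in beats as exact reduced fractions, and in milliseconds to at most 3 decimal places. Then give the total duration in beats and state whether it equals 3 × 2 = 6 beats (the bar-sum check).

1) 0.0ms=0b +75.472ms=1/5b
2) 75.472ms=1/5b +75.472ms=1/5b
3) 150.943ms=2/5b +75.472ms=1/5b
4) 226.415ms=3/5b +75.472ms=1/5b
5) 301.887ms=4/5b +452.83ms=6/5b
6) 754.717ms=2b +188.679ms=1/2b
7) 943.396ms=5/2b +188.679ms=1/2b
8) 1132.075ms=3b +188.679ms=1/2b
9) 1320.755ms=7/2b +188.679ms=1/2b
10) 1509.434ms=4b +754.717ms=2b
Σ=6b of 6 (159bpm 2/4) — PASS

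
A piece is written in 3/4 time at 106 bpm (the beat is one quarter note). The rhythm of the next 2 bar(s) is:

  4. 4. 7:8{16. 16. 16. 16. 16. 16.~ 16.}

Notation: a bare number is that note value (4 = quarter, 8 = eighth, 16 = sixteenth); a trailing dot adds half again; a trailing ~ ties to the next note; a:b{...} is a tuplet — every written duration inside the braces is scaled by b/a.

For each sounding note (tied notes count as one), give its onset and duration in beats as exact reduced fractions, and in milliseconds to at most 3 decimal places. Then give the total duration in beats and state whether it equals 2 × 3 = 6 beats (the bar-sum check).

1) 0.0ms=0b +849.057ms=3/2b
2) 849.057ms=3/2b +849.057ms=3/2b
3) 1698.113ms=3b +242.588ms=3/7b
4) 1940.701ms=24/7b +242.588ms=3/7b
5) 2183.288ms=27/7b +242.588ms=3/7b
6) 2425.876ms=30/7b +242.588ms=3/7b
7) 2668.464ms=33/7b +242.588ms=3/7b
8) 2911.051ms=36/7b +485.175ms=6/7b
Σ=6b of 6 (106bpm 3/4) — PASS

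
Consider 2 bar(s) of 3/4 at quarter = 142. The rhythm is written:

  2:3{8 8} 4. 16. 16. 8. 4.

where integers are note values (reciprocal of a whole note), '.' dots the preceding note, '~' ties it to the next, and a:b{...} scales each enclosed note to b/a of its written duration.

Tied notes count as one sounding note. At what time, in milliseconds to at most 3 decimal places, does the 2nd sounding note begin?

1. 0.0ms @ 0 + 316.901ms (3/4)
2. 316.901ms @ 3/4 + 316.901ms (3/4)
3. 633.803ms @ 3/2 + 633.803ms (3/2)
4. 1267.606ms @ 3 + 158.451ms (3/8)
5. 1426.056ms @ 27/8 + 158.451ms (3/8)
6. 1584.507ms @ 15/4 + 316.901ms (3/4)
7. 1901.408ms @ 9/2 + 633.803ms (3/2)

note 2 onset = 3/4b = 316.901ms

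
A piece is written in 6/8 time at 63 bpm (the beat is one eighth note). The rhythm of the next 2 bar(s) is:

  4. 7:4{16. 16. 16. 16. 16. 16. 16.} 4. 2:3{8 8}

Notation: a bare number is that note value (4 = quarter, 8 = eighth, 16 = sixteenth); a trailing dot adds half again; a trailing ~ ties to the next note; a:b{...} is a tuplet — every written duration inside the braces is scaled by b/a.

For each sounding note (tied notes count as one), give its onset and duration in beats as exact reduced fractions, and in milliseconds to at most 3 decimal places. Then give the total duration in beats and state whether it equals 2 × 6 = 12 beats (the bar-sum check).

1) 0.0ms=0b +2857.143ms=3b
2) 2857.143ms=3b +408.163ms=3/7b
3) 3265.306ms=24/7b +408.163ms=3/7b
4) 3673.469ms=27/7b +408.163ms=3/7b
5) 4081.633ms=30/7b +408.163ms=3/7b
6) 4489.796ms=33/7b +408.163ms=3/7b
7) 4897.959ms=36/7b +408.163ms=3/7b
8) 5306.122ms=39/7b +408.163ms=3/7b
9) 5714.286ms=6b +2857.143ms=3b
10) 8571.429ms=9b +1428.571ms=3/2b
11) 10000.0ms=21/2b +1428.571ms=3/2b
Σ=12b of 12 (63bpm 6/8) — PASS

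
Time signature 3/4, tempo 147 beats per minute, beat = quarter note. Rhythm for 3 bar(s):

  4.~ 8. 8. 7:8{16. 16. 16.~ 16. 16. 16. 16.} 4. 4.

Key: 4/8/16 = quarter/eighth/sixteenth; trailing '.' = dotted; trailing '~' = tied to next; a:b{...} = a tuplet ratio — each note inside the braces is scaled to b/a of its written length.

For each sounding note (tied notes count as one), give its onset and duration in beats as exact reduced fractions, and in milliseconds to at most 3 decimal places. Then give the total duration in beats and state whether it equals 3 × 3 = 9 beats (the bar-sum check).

1) 0.0ms=0b +918.367ms=9/4b
2) 918.367ms=9/4b +306.122ms=3/4b
3) 1224.49ms=3b +174.927ms=3/7b
4) 1399.417ms=24/7b +174.927ms=3/7b
5) 1574.344ms=27/7b +349.854ms=6/7b
6) 1924.198ms=33/7b +174.927ms=3/7b
7) 2099.125ms=36/7b +174.927ms=3/7b
8) 2274.052ms=39/7b +174.927ms=3/7b
9) 2448.98ms=6b +612.245ms=3/2b
10) 3061.224ms=15/2b +612.245ms=3/2b
Σ=9b of 9 (147bpm 3/4) — PASS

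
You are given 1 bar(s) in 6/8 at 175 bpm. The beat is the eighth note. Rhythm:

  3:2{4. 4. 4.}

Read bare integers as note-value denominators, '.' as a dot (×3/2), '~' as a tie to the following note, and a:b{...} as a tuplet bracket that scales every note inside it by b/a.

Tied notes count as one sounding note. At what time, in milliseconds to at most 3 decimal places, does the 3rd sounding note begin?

1. 0.0ms @ 0 + 685.714ms (2)
2. 685.714ms @ 2 + 685.714ms (2)
3. 1371.429ms @ 4 + 685.714ms (2)

note 3 onset = 4b = 1371.429ms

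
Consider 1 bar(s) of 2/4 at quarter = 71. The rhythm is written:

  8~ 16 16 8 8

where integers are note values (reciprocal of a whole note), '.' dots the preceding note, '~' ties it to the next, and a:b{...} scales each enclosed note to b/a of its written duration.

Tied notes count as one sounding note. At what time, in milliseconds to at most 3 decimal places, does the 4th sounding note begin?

note 4 onset = 3/2b = 1267.606ms

1. 0.0ms @ 0 + 633.803ms (3/4)
2. 633.803ms @ 3/4 + 211.268ms (1/4)
3. 845.07ms @ 1 + 422.535ms (1/2)
4. 1267.606ms @ 3/2 + 422.535ms (1/2)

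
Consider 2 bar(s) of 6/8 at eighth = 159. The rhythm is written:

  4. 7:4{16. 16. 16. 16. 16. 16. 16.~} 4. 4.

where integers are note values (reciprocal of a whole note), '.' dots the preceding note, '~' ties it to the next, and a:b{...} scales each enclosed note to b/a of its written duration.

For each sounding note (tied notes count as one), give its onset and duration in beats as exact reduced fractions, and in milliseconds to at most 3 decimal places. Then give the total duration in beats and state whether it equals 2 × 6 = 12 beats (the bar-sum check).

1) 0.0ms=0b +1132.075ms=3b
2) 1132.075ms=3b +161.725ms=3/7b
3) 1293.801ms=24/7b +161.725ms=3/7b
4) 1455.526ms=27/7b +161.725ms=3/7b
5) 1617.251ms=30/7b +161.725ms=3/7b
6) 1778.976ms=33/7b +161.725ms=3/7b
7) 1940.701ms=36/7b +161.725ms=3/7b
8) 2102.426ms=39/7b +1293.801ms=24/7b
9) 3396.226ms=9b +1132.075ms=3b
Σ=12b of 12 (159bpm 6/8) — PASS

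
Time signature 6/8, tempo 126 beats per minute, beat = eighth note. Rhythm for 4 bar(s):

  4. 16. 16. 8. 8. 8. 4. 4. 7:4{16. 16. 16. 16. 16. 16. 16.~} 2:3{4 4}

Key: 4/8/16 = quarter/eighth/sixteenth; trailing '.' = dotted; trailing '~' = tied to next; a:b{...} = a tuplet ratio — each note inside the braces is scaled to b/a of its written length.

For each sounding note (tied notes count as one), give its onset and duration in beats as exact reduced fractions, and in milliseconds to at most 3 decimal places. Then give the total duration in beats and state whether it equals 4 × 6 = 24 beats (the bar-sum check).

1) 0.0ms=0b +1428.571ms=3b
2) 1428.571ms=3b +357.143ms=3/4b
3) 1785.714ms=15/4b +357.143ms=3/4b
4) 2142.857ms=9/2b +714.286ms=3/2b
5) 2857.143ms=6b +714.286ms=3/2b
6) 3571.429ms=15/2b +714.286ms=3/2b
7) 4285.714ms=9b +1428.571ms=3b
8) 5714.286ms=12b +1428.571ms=3b
9) 7142.857ms=15b +204.082ms=3/7b
10) 7346.939ms=108/7b +204.082ms=3/7b
11) 7551.02ms=111/7b +204.082ms=3/7b
12) 7755.102ms=114/7b +204.082ms=3/7b
13) 7959.184ms=117/7b +204.082ms=3/7b
14) 8163.265ms=120/7b +204.082ms=3/7b
15) 8367.347ms=123/7b +1632.653ms=24/7b
16) 10000.0ms=21b +1428.571ms=3b
Σ=24b of 24 (126bpm 6/8) — PASS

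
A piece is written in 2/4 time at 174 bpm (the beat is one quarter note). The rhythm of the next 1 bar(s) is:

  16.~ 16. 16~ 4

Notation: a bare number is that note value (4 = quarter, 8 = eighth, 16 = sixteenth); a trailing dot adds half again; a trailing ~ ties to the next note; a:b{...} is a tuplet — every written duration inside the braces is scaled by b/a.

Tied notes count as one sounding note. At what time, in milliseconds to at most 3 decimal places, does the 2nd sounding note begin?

note 2 onset = 3/4b = 258.621ms

1. 0.0ms @ 0 + 258.621ms (3/4)
2. 258.621ms @ 3/4 + 431.034ms (5/4)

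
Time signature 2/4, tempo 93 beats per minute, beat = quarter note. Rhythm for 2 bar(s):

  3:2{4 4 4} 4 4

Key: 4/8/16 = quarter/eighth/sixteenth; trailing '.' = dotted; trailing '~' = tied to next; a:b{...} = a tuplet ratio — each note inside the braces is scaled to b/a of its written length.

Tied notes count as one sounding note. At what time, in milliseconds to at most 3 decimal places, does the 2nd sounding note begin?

note 2 onset = 2/3b = 430.108ms

1. 0.0ms @ 0 + 430.108ms (2/3)
2. 430.108ms @ 2/3 + 430.108ms (2/3)
3. 860.215ms @ 4/3 + 430.108ms (2/3)
4. 1290.323ms @ 2 + 645.161ms (1)
5. 1935.484ms @ 3 + 645.161ms (1)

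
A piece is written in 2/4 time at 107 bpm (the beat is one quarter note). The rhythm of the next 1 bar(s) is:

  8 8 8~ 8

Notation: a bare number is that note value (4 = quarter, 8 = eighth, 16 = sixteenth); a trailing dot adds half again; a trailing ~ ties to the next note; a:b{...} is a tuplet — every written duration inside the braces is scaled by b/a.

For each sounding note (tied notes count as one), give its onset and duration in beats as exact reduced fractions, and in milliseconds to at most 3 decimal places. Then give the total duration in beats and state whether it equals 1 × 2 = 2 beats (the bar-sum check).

1) 0.0ms=0b +280.374ms=1/2b
2) 280.374ms=1/2b +280.374ms=1/2b
3) 560.748ms=1b +560.748ms=1b
Σ=2b of 2 (107bpm 2/4) — PASS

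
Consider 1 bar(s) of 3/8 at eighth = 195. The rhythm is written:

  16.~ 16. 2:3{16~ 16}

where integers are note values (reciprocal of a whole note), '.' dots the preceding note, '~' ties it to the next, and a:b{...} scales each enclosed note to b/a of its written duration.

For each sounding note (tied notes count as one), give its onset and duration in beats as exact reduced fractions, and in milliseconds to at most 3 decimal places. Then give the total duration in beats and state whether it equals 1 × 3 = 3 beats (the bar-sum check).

1) 0.0ms=0b +461.538ms=3/2b
2) 461.538ms=3/2b +461.538ms=3/2b
Σ=3b of 3 (195bpm 3/8) — PASS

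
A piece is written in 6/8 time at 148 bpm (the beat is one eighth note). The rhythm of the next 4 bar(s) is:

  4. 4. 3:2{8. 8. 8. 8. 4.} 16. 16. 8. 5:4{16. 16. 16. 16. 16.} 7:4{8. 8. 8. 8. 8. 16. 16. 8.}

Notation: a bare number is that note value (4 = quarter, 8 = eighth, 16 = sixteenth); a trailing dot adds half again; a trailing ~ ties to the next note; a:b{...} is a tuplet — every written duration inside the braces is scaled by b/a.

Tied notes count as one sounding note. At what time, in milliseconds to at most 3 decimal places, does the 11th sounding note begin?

1. 0.0ms @ 0 + 1216.216ms (3)
2. 1216.216ms @ 3 + 1216.216ms (3)
3. 2432.432ms @ 6 + 405.405ms (1)
4. 2837.838ms @ 7 + 405.405ms (1)
5. 3243.243ms @ 8 + 405.405ms (1)
6. 3648.649ms @ 9 + 405.405ms (1)
7. 4054.054ms @ 10 + 810.811ms (2)
8. 4864.865ms @ 12 + 304.054ms (3/4)
9. 5168.919ms @ 51/4 + 304.054ms (3/4)
10. 5472.973ms @ 27/2 + 608.108ms (3/2)
11. 6081.081ms @ 15 + 243.243ms (3/5)
12. 6324.324ms @ 78/5 + 243.243ms (3/5)
13. 6567.568ms @ 81/5 + 243.243ms (3/5)
14. 6810.811ms @ 84/5 + 243.243ms (3/5)
15. 7054.054ms @ 87/5 + 243.243ms (3/5)
16. 7297.297ms @ 18 + 347.49ms (6/7)
17. 7644.788ms @ 132/7 + 347.49ms (6/7)
18. 7992.278ms @ 138/7 + 347.49ms (6/7)
19. 8339.768ms @ 144/7 + 347.49ms (6/7)
20. 8687.259ms @ 150/7 + 347.49ms (6/7)
21. 9034.749ms @ 156/7 + 173.745ms (3/7)
22. 9208.494ms @ 159/7 + 173.745ms (3/7)
23. 9382.239ms @ 162/7 + 347.49ms (6/7)

note 11 onset = 15b = 6081.081ms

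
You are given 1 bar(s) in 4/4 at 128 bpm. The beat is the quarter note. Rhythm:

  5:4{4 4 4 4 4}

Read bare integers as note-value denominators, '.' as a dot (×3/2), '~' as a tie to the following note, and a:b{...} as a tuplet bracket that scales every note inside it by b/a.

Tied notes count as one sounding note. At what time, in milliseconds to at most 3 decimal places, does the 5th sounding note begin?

note 5 onset = 16/5b = 1500.0ms

1. 0.0ms @ 0 + 375.0ms (4/5)
2. 375.0ms @ 4/5 + 375.0ms (4/5)
3. 750.0ms @ 8/5 + 375.0ms (4/5)
4. 1125.0ms @ 12/5 + 375.0ms (4/5)
5. 1500.0ms @ 16/5 + 375.0ms (4/5)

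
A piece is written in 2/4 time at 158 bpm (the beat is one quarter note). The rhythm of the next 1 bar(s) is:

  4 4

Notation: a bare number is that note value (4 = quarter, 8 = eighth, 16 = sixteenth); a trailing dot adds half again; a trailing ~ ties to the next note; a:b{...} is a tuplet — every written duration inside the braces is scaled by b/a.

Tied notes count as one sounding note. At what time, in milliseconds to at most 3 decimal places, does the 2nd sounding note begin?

1. 0.0ms @ 0 + 379.747ms (1)
2. 379.747ms @ 1 + 379.747ms (1)

note 2 onset = 1b = 379.747ms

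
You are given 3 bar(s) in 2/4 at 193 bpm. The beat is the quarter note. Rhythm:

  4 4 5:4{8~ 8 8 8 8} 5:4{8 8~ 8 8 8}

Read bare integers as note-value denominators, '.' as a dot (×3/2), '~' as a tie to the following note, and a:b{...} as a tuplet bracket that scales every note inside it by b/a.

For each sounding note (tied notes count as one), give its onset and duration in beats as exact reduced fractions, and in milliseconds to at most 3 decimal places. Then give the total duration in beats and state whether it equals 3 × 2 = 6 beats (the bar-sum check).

1) 0.0ms=0b +310.881ms=1b
2) 310.881ms=1b +310.881ms=1b
3) 621.762ms=2b +248.705ms=4/5b
4) 870.466ms=14/5b +124.352ms=2/5b
5) 994.819ms=16/5b +124.352ms=2/5b
6) 1119.171ms=18/5b +124.352ms=2/5b
7) 1243.523ms=4b +124.352ms=2/5b
8) 1367.876ms=22/5b +248.705ms=4/5b
9) 1616.58ms=26/5b +124.352ms=2/5b
10) 1740.933ms=28/5b +124.352ms=2/5b
Σ=6b of 6 (193bpm 2/4) — PASS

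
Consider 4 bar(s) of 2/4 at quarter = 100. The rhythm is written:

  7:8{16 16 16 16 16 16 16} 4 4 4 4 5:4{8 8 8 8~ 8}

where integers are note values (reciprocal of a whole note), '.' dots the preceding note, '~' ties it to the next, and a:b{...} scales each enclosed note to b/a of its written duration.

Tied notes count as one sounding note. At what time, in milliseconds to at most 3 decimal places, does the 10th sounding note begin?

note 10 onset = 4b = 2400.0ms

1. 0.0ms @ 0 + 171.429ms (2/7)
2. 171.429ms @ 2/7 + 171.429ms (2/7)
3. 342.857ms @ 4/7 + 171.429ms (2/7)
4. 514.286ms @ 6/7 + 171.429ms (2/7)
5. 685.714ms @ 8/7 + 171.429ms (2/7)
6. 857.143ms @ 10/7 + 171.429ms (2/7)
7. 1028.571ms @ 12/7 + 171.429ms (2/7)
8. 1200.0ms @ 2 + 600.0ms (1)
9. 1800.0ms @ 3 + 600.0ms (1)
10. 2400.0ms @ 4 + 600.0ms (1)
11. 3000.0ms @ 5 + 600.0ms (1)
12. 3600.0ms @ 6 + 240.0ms (2/5)
13. 3840.0ms @ 32/5 + 240.0ms (2/5)
14. 4080.0ms @ 34/5 + 240.0ms (2/5)
15. 4320.0ms @ 36/5 + 480.0ms (4/5)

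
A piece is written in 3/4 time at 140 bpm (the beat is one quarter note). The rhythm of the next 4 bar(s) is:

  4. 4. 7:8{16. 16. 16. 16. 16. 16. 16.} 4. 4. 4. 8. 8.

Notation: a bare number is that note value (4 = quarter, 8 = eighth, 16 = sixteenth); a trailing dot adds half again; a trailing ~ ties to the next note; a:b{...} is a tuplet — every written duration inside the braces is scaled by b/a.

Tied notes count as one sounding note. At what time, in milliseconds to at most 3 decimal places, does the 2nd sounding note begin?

1. 0.0ms @ 0 + 642.857ms (3/2)
2. 642.857ms @ 3/2 + 642.857ms (3/2)
3. 1285.714ms @ 3 + 183.673ms (3/7)
4. 1469.388ms @ 24/7 + 183.673ms (3/7)
5. 1653.061ms @ 27/7 + 183.673ms (3/7)
6. 1836.735ms @ 30/7 + 183.673ms (3/7)
7. 2020.408ms @ 33/7 + 183.673ms (3/7)
8. 2204.082ms @ 36/7 + 183.673ms (3/7)
9. 2387.755ms @ 39/7 + 183.673ms (3/7)
10. 2571.429ms @ 6 + 642.857ms (3/2)
11. 3214.286ms @ 15/2 + 642.857ms (3/2)
12. 3857.143ms @ 9 + 642.857ms (3/2)
13. 4500.0ms @ 21/2 + 321.429ms (3/4)
14. 4821.429ms @ 45/4 + 321.429ms (3/4)

note 2 onset = 3/2b = 642.857ms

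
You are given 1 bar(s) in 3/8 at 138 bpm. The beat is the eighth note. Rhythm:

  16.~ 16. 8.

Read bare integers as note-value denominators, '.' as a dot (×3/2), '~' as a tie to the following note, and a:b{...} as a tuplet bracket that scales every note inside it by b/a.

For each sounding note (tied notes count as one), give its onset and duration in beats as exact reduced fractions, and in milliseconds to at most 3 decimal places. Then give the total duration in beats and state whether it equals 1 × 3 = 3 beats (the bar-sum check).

1) 0.0ms=0b +652.174ms=3/2b
2) 652.174ms=3/2b +652.174ms=3/2b
Σ=3b of 3 (138bpm 3/8) — PASS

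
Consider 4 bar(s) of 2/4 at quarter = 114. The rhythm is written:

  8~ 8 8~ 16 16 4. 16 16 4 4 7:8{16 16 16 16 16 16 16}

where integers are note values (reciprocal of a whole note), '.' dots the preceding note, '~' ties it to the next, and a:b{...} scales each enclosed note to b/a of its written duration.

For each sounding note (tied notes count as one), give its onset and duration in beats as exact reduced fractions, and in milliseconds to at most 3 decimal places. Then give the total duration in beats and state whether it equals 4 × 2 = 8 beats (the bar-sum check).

1) 0.0ms=0b +526.316ms=1b
2) 526.316ms=1b +394.737ms=3/4b
3) 921.053ms=7/4b +131.579ms=1/4b
4) 1052.632ms=2b +789.474ms=3/2b
5) 1842.105ms=7/2b +131.579ms=1/4b
6) 1973.684ms=15/4b +131.579ms=1/4b
7) 2105.263ms=4b +526.316ms=1b
8) 2631.579ms=5b +526.316ms=1b
9) 3157.895ms=6b +150.376ms=2/7b
10) 3308.271ms=44/7b +150.376ms=2/7b
11) 3458.647ms=46/7b +150.376ms=2/7b
12) 3609.023ms=48/7b +150.376ms=2/7b
13) 3759.398ms=50/7b +150.376ms=2/7b
14) 3909.774ms=52/7b +150.376ms=2/7b
15) 4060.15ms=54/7b +150.376ms=2/7b
Σ=8b of 8 (114bpm 2/4) — PASS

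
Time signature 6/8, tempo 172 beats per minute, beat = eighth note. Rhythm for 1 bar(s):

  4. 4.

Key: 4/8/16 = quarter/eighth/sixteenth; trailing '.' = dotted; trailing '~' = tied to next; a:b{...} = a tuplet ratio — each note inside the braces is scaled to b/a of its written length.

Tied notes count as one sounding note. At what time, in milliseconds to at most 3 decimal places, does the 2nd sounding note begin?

1. 0.0ms @ 0 + 1046.512ms (3)
2. 1046.512ms @ 3 + 1046.512ms (3)

note 2 onset = 3b = 1046.512ms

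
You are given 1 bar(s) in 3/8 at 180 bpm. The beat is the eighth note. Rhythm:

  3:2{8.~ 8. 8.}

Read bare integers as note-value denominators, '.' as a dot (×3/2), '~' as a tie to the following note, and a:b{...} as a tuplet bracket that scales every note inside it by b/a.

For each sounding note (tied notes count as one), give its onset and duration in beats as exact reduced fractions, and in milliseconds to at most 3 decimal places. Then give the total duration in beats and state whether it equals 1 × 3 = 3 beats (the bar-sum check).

1) 0.0ms=0b +666.667ms=2b
2) 666.667ms=2b +333.333ms=1b
Σ=3b of 3 (180bpm 3/8) — PASS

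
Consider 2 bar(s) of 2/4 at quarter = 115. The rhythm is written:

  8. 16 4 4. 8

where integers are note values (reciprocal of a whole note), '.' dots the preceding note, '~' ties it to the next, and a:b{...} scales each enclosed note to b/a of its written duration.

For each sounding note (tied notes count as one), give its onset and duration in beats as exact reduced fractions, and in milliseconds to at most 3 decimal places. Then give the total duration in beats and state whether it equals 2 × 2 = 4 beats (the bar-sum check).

1) 0.0ms=0b +391.304ms=3/4b
2) 391.304ms=3/4b +130.435ms=1/4b
3) 521.739ms=1b +521.739ms=1b
4) 1043.478ms=2b +782.609ms=3/2b
5) 1826.087ms=7/2b +260.87ms=1/2b
Σ=4b of 4 (115bpm 2/4) — PASS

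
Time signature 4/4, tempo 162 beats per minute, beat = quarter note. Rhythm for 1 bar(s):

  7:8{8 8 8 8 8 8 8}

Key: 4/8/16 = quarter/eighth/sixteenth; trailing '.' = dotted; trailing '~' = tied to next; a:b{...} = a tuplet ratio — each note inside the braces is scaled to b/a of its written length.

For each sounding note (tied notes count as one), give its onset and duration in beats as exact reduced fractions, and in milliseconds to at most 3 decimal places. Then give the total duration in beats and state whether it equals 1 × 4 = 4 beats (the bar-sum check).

1) 0.0ms=0b +211.64ms=4/7b
2) 211.64ms=4/7b +211.64ms=4/7b
3) 423.28ms=8/7b +211.64ms=4/7b
4) 634.921ms=12/7b +211.64ms=4/7b
5) 846.561ms=16/7b +211.64ms=4/7b
6) 1058.201ms=20/7b +211.64ms=4/7b
7) 1269.841ms=24/7b +211.64ms=4/7b
Σ=4b of 4 (162bpm 4/4) — PASS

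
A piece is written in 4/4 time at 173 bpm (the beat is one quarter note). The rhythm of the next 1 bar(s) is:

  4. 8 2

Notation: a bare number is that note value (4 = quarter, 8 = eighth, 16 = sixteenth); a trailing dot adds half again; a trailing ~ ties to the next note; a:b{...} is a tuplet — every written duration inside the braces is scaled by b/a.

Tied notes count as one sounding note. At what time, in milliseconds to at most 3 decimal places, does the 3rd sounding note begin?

note 3 onset = 2b = 693.642ms

1. 0.0ms @ 0 + 520.231ms (3/2)
2. 520.231ms @ 3/2 + 173.41ms (1/2)
3. 693.642ms @ 2 + 693.642ms (2)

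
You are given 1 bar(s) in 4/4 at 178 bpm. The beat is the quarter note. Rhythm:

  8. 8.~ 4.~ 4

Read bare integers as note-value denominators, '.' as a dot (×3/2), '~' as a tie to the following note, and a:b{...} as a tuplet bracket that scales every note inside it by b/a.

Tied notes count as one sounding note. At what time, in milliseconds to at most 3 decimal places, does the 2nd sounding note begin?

1. 0.0ms @ 0 + 252.809ms (3/4)
2. 252.809ms @ 3/4 + 1095.506ms (13/4)

note 2 onset = 3/4b = 252.809ms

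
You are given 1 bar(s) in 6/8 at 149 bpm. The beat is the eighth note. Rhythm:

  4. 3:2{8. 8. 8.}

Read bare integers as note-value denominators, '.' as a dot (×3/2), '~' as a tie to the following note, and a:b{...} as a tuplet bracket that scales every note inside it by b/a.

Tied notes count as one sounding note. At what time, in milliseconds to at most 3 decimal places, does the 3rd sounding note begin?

1. 0.0ms @ 0 + 1208.054ms (3)
2. 1208.054ms @ 3 + 402.685ms (1)
3. 1610.738ms @ 4 + 402.685ms (1)
4. 2013.423ms @ 5 + 402.685ms (1)

note 3 onset = 4b = 1610.738ms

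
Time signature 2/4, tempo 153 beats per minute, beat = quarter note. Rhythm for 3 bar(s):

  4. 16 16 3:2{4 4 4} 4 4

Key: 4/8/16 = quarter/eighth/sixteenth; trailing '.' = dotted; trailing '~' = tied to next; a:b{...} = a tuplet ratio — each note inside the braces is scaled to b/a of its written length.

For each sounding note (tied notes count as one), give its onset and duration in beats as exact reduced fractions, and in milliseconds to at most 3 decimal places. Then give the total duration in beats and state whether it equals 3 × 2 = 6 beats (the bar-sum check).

1) 0.0ms=0b +588.235ms=3/2b
2) 588.235ms=3/2b +98.039ms=1/4b
3) 686.275ms=7/4b +98.039ms=1/4b
4) 784.314ms=2b +261.438ms=2/3b
5) 1045.752ms=8/3b +261.438ms=2/3b
6) 1307.19ms=10/3b +261.438ms=2/3b
7) 1568.627ms=4b +392.157ms=1b
8) 1960.784ms=5b +392.157ms=1b
Σ=6b of 6 (153bpm 2/4) — PASS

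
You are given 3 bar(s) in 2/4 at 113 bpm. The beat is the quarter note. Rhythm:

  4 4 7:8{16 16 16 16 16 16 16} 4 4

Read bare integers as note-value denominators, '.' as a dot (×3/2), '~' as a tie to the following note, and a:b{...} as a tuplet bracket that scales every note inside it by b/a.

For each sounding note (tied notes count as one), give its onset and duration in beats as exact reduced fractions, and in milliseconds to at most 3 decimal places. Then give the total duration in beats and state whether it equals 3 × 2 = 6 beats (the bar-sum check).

1) 0.0ms=0b +530.973ms=1b
2) 530.973ms=1b +530.973ms=1b
3) 1061.947ms=2b +151.707ms=2/7b
4) 1213.654ms=16/7b +151.707ms=2/7b
5) 1365.36ms=18/7b +151.707ms=2/7b
6) 1517.067ms=20/7b +151.707ms=2/7b
7) 1668.774ms=22/7b +151.707ms=2/7b
8) 1820.48ms=24/7b +151.707ms=2/7b
9) 1972.187ms=26/7b +151.707ms=2/7b
10) 2123.894ms=4b +530.973ms=1b
11) 2654.867ms=5b +530.973ms=1b
Σ=6b of 6 (113bpm 2/4) — PASS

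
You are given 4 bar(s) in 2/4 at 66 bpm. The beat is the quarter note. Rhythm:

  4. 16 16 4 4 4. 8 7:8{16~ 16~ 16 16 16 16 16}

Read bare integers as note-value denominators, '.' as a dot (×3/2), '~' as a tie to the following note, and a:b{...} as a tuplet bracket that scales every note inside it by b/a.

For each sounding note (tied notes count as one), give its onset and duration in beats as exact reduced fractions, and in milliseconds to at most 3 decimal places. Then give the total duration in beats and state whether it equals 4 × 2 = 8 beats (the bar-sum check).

1) 0.0ms=0b +1363.636ms=3/2b
2) 1363.636ms=3/2b +227.273ms=1/4b
3) 1590.909ms=7/4b +227.273ms=1/4b
4) 1818.182ms=2b +909.091ms=1b
5) 2727.273ms=3b +909.091ms=1b
6) 3636.364ms=4b +1363.636ms=3/2b
7) 5000.0ms=11/2b +454.545ms=1/2b
8) 5454.545ms=6b +779.221ms=6/7b
9) 6233.766ms=48/7b +259.74ms=2/7b
10) 6493.506ms=50/7b +259.74ms=2/7b
11) 6753.247ms=52/7b +259.74ms=2/7b
12) 7012.987ms=54/7b +259.74ms=2/7b
Σ=8b of 8 (66bpm 2/4) — PASS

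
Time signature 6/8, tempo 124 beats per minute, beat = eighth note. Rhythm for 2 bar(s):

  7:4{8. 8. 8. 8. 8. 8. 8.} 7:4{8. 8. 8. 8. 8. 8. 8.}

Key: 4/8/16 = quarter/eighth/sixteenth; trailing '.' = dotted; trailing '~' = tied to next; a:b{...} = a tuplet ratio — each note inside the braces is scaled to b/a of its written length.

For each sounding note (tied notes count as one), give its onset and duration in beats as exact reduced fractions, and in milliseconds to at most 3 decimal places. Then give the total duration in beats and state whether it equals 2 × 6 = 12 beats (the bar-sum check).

1) 0.0ms=0b +414.747ms=6/7b
2) 414.747ms=6/7b +414.747ms=6/7b
3) 829.493ms=12/7b +414.747ms=6/7b
4) 1244.24ms=18/7b +414.747ms=6/7b
5) 1658.986ms=24/7b +414.747ms=6/7b
6) 2073.733ms=30/7b +414.747ms=6/7b
7) 2488.479ms=36/7b +414.747ms=6/7b
8) 2903.226ms=6b +414.747ms=6/7b
9) 3317.972ms=48/7b +414.747ms=6/7b
10) 3732.719ms=54/7b +414.747ms=6/7b
11) 4147.465ms=60/7b +414.747ms=6/7b
12) 4562.212ms=66/7b +414.747ms=6/7b
13) 4976.959ms=72/7b +414.747ms=6/7b
14) 5391.705ms=78/7b +414.747ms=6/7b
Σ=12b of 12 (124bpm 6/8) — PASS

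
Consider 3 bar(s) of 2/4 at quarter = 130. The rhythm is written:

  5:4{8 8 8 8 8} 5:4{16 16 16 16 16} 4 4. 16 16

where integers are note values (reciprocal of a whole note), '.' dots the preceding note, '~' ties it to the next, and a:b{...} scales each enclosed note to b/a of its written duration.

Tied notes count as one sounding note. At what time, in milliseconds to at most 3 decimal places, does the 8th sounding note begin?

note 8 onset = 12/5b = 1107.692ms

1. 0.0ms @ 0 + 184.615ms (2/5)
2. 184.615ms @ 2/5 + 184.615ms (2/5)
3. 369.231ms @ 4/5 + 184.615ms (2/5)
4. 553.846ms @ 6/5 + 184.615ms (2/5)
5. 738.462ms @ 8/5 + 184.615ms (2/5)
6. 923.077ms @ 2 + 92.308ms (1/5)
7. 1015.385ms @ 11/5 + 92.308ms (1/5)
8. 1107.692ms @ 12/5 + 92.308ms (1/5)
9. 1200.0ms @ 13/5 + 92.308ms (1/5)
10. 1292.308ms @ 14/5 + 92.308ms (1/5)
11. 1384.615ms @ 3 + 461.538ms (1)
12. 1846.154ms @ 4 + 692.308ms (3/2)
13. 2538.462ms @ 11/2 + 115.385ms (1/4)
14. 2653.846ms @ 23/4 + 115.385ms (1/4)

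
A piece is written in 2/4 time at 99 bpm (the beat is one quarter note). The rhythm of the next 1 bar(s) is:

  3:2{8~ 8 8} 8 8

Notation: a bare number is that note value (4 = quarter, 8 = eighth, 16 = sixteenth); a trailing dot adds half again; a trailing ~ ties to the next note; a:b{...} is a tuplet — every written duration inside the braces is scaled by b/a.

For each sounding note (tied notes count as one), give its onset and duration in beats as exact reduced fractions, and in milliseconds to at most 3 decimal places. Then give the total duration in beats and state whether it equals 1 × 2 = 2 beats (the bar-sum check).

1) 0.0ms=0b +404.04ms=2/3b
2) 404.04ms=2/3b +202.02ms=1/3b
3) 606.061ms=1b +303.03ms=1/2b
4) 909.091ms=3/2b +303.03ms=1/2b
Σ=2b of 2 (99bpm 2/4) — PASS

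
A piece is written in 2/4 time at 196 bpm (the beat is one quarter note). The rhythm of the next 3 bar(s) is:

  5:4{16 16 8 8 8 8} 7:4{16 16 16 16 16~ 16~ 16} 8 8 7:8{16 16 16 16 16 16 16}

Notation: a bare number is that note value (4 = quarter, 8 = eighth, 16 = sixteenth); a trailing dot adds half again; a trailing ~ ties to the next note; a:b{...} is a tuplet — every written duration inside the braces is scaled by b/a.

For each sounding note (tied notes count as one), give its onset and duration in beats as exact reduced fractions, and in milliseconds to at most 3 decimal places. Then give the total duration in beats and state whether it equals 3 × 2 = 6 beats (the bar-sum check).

1) 0.0ms=0b +61.224ms=1/5b
2) 61.224ms=1/5b +61.224ms=1/5b
3) 122.449ms=2/5b +122.449ms=2/5b
4) 244.898ms=4/5b +122.449ms=2/5b
5) 367.347ms=6/5b +122.449ms=2/5b
6) 489.796ms=8/5b +122.449ms=2/5b
7) 612.245ms=2b +43.732ms=1/7b
8) 655.977ms=15/7b +43.732ms=1/7b
9) 699.708ms=16/7b +43.732ms=1/7b
10) 743.44ms=17/7b +43.732ms=1/7b
11) 787.172ms=18/7b +131.195ms=3/7b
12) 918.367ms=3b +153.061ms=1/2b
13) 1071.429ms=7/2b +153.061ms=1/2b
14) 1224.49ms=4b +87.464ms=2/7b
15) 1311.953ms=30/7b +87.464ms=2/7b
16) 1399.417ms=32/7b +87.464ms=2/7b
17) 1486.88ms=34/7b +87.464ms=2/7b
18) 1574.344ms=36/7b +87.464ms=2/7b
19) 1661.808ms=38/7b +87.464ms=2/7b
20) 1749.271ms=40/7b +87.464ms=2/7b
Σ=6b of 6 (196bpm 2/4) — PASS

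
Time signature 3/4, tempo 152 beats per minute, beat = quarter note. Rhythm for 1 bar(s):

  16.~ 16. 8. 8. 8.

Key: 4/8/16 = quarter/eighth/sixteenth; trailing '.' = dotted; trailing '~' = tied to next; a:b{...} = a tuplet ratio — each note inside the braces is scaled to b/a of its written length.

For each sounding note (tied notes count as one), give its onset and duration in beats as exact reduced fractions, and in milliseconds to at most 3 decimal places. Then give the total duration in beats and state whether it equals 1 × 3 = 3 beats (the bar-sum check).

1) 0.0ms=0b +296.053ms=3/4b
2) 296.053ms=3/4b +296.053ms=3/4b
3) 592.105ms=3/2b +296.053ms=3/4b
4) 888.158ms=9/4b +296.053ms=3/4b
Σ=3b of 3 (152bpm 3/4) — PASS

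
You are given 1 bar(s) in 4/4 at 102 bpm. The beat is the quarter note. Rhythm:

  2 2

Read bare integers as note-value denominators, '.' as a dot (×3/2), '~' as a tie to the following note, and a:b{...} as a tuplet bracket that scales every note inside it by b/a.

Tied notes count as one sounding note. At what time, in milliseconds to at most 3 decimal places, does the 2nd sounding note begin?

1. 0.0ms @ 0 + 1176.471ms (2)
2. 1176.471ms @ 2 + 1176.471ms (2)

note 2 onset = 2b = 1176.471ms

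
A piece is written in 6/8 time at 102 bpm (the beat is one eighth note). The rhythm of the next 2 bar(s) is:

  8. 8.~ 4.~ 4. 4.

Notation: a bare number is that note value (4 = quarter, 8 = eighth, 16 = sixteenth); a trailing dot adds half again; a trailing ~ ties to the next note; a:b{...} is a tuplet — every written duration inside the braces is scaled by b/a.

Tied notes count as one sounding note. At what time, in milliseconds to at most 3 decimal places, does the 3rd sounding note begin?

note 3 onset = 9b = 5294.118ms

1. 0.0ms @ 0 + 882.353ms (3/2)
2. 882.353ms @ 3/2 + 4411.765ms (15/2)
3. 5294.118ms @ 9 + 1764.706ms (3)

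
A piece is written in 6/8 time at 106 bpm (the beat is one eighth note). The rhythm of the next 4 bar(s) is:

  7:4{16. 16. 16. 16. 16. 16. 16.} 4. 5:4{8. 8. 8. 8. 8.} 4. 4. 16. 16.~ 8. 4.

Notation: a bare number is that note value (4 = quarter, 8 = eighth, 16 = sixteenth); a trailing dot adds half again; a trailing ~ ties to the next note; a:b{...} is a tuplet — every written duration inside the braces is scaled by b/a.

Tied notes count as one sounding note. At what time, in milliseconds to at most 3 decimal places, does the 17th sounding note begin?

1. 0.0ms @ 0 + 242.588ms (3/7)
2. 242.588ms @ 3/7 + 242.588ms (3/7)
3. 485.175ms @ 6/7 + 242.588ms (3/7)
4. 727.763ms @ 9/7 + 242.588ms (3/7)
5. 970.35ms @ 12/7 + 242.588ms (3/7)
6. 1212.938ms @ 15/7 + 242.588ms (3/7)
7. 1455.526ms @ 18/7 + 242.588ms (3/7)
8. 1698.113ms @ 3 + 1698.113ms (3)
9. 3396.226ms @ 6 + 679.245ms (6/5)
10. 4075.472ms @ 36/5 + 679.245ms (6/5)
11. 4754.717ms @ 42/5 + 679.245ms (6/5)
12. 5433.962ms @ 48/5 + 679.245ms (6/5)
13. 6113.208ms @ 54/5 + 679.245ms (6/5)
14. 6792.453ms @ 12 + 1698.113ms (3)
15. 8490.566ms @ 15 + 1698.113ms (3)
16. 10188.679ms @ 18 + 424.528ms (3/4)
17. 10613.208ms @ 75/4 + 1273.585ms (9/4)
18. 11886.792ms @ 21 + 1698.113ms (3)

note 17 onset = 75/4b = 10613.208ms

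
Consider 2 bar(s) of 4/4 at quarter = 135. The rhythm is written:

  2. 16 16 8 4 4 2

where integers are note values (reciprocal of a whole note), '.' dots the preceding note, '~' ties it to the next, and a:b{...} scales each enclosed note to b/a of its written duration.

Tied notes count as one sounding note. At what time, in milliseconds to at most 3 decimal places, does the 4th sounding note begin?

note 4 onset = 7/2b = 1555.556ms

1. 0.0ms @ 0 + 1333.333ms (3)
2. 1333.333ms @ 3 + 111.111ms (1/4)
3. 1444.444ms @ 13/4 + 111.111ms (1/4)
4. 1555.556ms @ 7/2 + 222.222ms (1/2)
5. 1777.778ms @ 4 + 444.444ms (1)
6. 2222.222ms @ 5 + 444.444ms (1)
7. 2666.667ms @ 6 + 888.889ms (2)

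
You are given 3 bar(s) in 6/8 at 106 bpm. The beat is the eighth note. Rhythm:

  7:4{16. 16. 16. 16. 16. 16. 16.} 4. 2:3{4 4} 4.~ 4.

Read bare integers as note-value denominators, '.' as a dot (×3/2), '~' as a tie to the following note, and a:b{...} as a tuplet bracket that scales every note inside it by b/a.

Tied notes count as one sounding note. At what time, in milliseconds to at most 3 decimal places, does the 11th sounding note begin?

note 11 onset = 12b = 6792.453ms

1. 0.0ms @ 0 + 242.588ms (3/7)
2. 242.588ms @ 3/7 + 242.588ms (3/7)
3. 485.175ms @ 6/7 + 242.588ms (3/7)
4. 727.763ms @ 9/7 + 242.588ms (3/7)
5. 970.35ms @ 12/7 + 242.588ms (3/7)
6. 1212.938ms @ 15/7 + 242.588ms (3/7)
7. 1455.526ms @ 18/7 + 242.588ms (3/7)
8. 1698.113ms @ 3 + 1698.113ms (3)
9. 3396.226ms @ 6 + 1698.113ms (3)
10. 5094.34ms @ 9 + 1698.113ms (3)
11. 6792.453ms @ 12 + 3396.226ms (6)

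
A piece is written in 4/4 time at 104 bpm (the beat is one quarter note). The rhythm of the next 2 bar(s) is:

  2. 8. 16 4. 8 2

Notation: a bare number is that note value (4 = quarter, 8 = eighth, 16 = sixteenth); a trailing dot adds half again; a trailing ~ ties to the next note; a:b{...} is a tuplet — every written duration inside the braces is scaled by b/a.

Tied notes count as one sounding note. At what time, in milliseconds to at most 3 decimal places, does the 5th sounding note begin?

1. 0.0ms @ 0 + 1730.769ms (3)
2. 1730.769ms @ 3 + 432.692ms (3/4)
3. 2163.462ms @ 15/4 + 144.231ms (1/4)
4. 2307.692ms @ 4 + 865.385ms (3/2)
5. 3173.077ms @ 11/2 + 288.462ms (1/2)
6. 3461.538ms @ 6 + 1153.846ms (2)

note 5 onset = 11/2b = 3173.077ms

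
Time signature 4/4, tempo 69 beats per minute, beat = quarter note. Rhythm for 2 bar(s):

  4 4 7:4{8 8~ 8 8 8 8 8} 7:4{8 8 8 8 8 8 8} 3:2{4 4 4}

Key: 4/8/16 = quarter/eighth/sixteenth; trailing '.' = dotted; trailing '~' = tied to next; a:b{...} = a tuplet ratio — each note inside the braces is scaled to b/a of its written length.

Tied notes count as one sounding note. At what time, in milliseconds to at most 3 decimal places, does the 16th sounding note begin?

note 16 onset = 6b = 5217.391ms

1. 0.0ms @ 0 + 869.565ms (1)
2. 869.565ms @ 1 + 869.565ms (1)
3. 1739.13ms @ 2 + 248.447ms (2/7)
4. 1987.578ms @ 16/7 + 496.894ms (4/7)
5. 2484.472ms @ 20/7 + 248.447ms (2/7)
6. 2732.919ms @ 22/7 + 248.447ms (2/7)
7. 2981.366ms @ 24/7 + 248.447ms (2/7)
8. 3229.814ms @ 26/7 + 248.447ms (2/7)
9. 3478.261ms @ 4 + 248.447ms (2/7)
10. 3726.708ms @ 30/7 + 248.447ms (2/7)
11. 3975.155ms @ 32/7 + 248.447ms (2/7)
12. 4223.602ms @ 34/7 + 248.447ms (2/7)
13. 4472.05ms @ 36/7 + 248.447ms (2/7)
14. 4720.497ms @ 38/7 + 248.447ms (2/7)
15. 4968.944ms @ 40/7 + 248.447ms (2/7)
16. 5217.391ms @ 6 + 579.71ms (2/3)
17. 5797.101ms @ 20/3 + 579.71ms (2/3)
18. 6376.812ms @ 22/3 + 579.71ms (2/3)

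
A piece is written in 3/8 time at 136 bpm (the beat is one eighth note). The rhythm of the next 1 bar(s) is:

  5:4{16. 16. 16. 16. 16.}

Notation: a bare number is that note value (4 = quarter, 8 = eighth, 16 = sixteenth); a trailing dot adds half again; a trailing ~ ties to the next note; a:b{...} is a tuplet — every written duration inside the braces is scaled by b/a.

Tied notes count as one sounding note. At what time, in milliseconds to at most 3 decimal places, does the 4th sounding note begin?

1. 0.0ms @ 0 + 264.706ms (3/5)
2. 264.706ms @ 3/5 + 264.706ms (3/5)
3. 529.412ms @ 6/5 + 264.706ms (3/5)
4. 794.118ms @ 9/5 + 264.706ms (3/5)
5. 1058.824ms @ 12/5 + 264.706ms (3/5)

note 4 onset = 9/5b = 794.118ms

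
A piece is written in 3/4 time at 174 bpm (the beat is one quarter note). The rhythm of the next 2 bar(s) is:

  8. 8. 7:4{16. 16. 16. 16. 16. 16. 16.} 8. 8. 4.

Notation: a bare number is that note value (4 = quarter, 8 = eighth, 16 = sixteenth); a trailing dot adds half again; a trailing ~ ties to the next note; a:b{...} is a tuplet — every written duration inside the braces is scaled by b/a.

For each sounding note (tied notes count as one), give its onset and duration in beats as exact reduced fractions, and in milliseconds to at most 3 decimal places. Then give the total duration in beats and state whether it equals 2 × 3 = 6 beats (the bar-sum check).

1) 0.0ms=0b +258.621ms=3/4b
2) 258.621ms=3/4b +258.621ms=3/4b
3) 517.241ms=3/2b +73.892ms=3/14b
4) 591.133ms=12/7b +73.892ms=3/14b
5) 665.025ms=27/14b +73.892ms=3/14b
6) 738.916ms=15/7b +73.892ms=3/14b
7) 812.808ms=33/14b +73.892ms=3/14b
8) 886.7ms=18/7b +73.892ms=3/14b
9) 960.591ms=39/14b +73.892ms=3/14b
10) 1034.483ms=3b +258.621ms=3/4b
11) 1293.103ms=15/4b +258.621ms=3/4b
12) 1551.724ms=9/2b +517.241ms=3/2b
Σ=6b of 6 (174bpm 3/4) — PASS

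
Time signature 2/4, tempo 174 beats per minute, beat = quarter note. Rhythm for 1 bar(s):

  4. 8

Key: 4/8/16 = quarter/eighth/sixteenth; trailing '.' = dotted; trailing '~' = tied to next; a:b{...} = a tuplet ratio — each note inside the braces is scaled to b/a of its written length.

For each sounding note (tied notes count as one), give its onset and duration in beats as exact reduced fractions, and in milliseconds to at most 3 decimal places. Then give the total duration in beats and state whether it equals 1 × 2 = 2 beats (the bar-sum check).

1) 0.0ms=0b +517.241ms=3/2b
2) 517.241ms=3/2b +172.414ms=1/2b
Σ=2b of 2 (174bpm 2/4) — PASS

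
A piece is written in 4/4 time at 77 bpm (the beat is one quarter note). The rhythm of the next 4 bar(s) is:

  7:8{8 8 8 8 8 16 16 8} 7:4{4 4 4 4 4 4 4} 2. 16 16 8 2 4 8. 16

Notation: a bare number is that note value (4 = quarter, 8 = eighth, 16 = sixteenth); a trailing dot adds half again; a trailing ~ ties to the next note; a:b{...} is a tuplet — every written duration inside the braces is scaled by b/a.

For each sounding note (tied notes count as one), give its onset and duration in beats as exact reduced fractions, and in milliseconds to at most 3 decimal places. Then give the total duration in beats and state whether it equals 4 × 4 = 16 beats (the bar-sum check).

1) 0.0ms=0b +445.269ms=4/7b
2) 445.269ms=4/7b +445.269ms=4/7b
3) 890.538ms=8/7b +445.269ms=4/7b
4) 1335.807ms=12/7b +445.269ms=4/7b
5) 1781.076ms=16/7b +445.269ms=4/7b
6) 2226.345ms=20/7b +222.635ms=2/7b
7) 2448.98ms=22/7b +222.635ms=2/7b
8) 2671.614ms=24/7b +445.269ms=4/7b
9) 3116.883ms=4b +445.269ms=4/7b
10) 3562.152ms=32/7b +445.269ms=4/7b
11) 4007.421ms=36/7b +445.269ms=4/7b
12) 4452.69ms=40/7b +445.269ms=4/7b
13) 4897.959ms=44/7b +445.269ms=4/7b
14) 5343.228ms=48/7b +445.269ms=4/7b
15) 5788.497ms=52/7b +445.269ms=4/7b
16) 6233.766ms=8b +2337.662ms=3b
17) 8571.429ms=11b +194.805ms=1/4b
18) 8766.234ms=45/4b +194.805ms=1/4b
19) 8961.039ms=23/2b +389.61ms=1/2b
20) 9350.649ms=12b +1558.442ms=2b
21) 10909.091ms=14b +779.221ms=1b
22) 11688.312ms=15b +584.416ms=3/4b
23) 12272.727ms=63/4b +194.805ms=1/4b
Σ=16b of 16 (77bpm 4/4) — PASS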